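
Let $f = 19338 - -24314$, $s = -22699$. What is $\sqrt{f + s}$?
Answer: $\sqrt{20953} \approx 144.75$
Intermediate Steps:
$f = 43652$ ($f = 19338 + 24314 = 43652$)
$\sqrt{f + s} = \sqrt{43652 - 22699} = \sqrt{20953}$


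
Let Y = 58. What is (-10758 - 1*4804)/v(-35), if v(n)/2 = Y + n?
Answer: -7781/23 ≈ -338.30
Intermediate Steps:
v(n) = 116 + 2*n (v(n) = 2*(58 + n) = 116 + 2*n)
(-10758 - 1*4804)/v(-35) = (-10758 - 1*4804)/(116 + 2*(-35)) = (-10758 - 4804)/(116 - 70) = -15562/46 = -15562*1/46 = -7781/23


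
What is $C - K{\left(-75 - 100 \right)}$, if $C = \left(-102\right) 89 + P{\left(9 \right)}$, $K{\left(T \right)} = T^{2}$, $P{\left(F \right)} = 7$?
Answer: $-39696$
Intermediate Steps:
$C = -9071$ ($C = \left(-102\right) 89 + 7 = -9078 + 7 = -9071$)
$C - K{\left(-75 - 100 \right)} = -9071 - \left(-75 - 100\right)^{2} = -9071 - \left(-175\right)^{2} = -9071 - 30625 = -39696$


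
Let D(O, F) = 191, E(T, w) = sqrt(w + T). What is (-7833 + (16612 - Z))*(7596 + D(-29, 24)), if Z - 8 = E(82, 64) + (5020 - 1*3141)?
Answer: 53668004 - 7787*sqrt(146) ≈ 5.3574e+7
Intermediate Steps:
E(T, w) = sqrt(T + w)
Z = 1887 + sqrt(146) (Z = 8 + (sqrt(82 + 64) + (5020 - 1*3141)) = 8 + (sqrt(146) + (5020 - 3141)) = 8 + (sqrt(146) + 1879) = 8 + (1879 + sqrt(146)) = 1887 + sqrt(146) ≈ 1899.1)
(-7833 + (16612 - Z))*(7596 + D(-29, 24)) = (-7833 + (16612 - (1887 + sqrt(146))))*(7596 + 191) = (-7833 + (16612 + (-1887 - sqrt(146))))*7787 = (-7833 + (14725 - sqrt(146)))*7787 = (6892 - sqrt(146))*7787 = 53668004 - 7787*sqrt(146)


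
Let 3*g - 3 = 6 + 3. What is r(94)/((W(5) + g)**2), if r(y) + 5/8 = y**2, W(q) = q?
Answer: 23561/216 ≈ 109.08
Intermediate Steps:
g = 4 (g = 1 + (6 + 3)/3 = 1 + (1/3)*9 = 1 + 3 = 4)
r(y) = -5/8 + y**2
r(94)/((W(5) + g)**2) = (-5/8 + 94**2)/((5 + 4)**2) = (-5/8 + 8836)/(9**2) = (70683/8)/81 = (70683/8)*(1/81) = 23561/216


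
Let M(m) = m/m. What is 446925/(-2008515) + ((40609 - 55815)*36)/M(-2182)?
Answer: -73299579611/133901 ≈ -5.4742e+5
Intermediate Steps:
M(m) = 1
446925/(-2008515) + ((40609 - 55815)*36)/M(-2182) = 446925/(-2008515) + ((40609 - 55815)*36)/1 = 446925*(-1/2008515) - 15206*36*1 = -29795/133901 - 547416*1 = -29795/133901 - 547416 = -73299579611/133901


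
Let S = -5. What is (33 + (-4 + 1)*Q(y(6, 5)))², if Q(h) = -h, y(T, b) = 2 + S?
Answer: 576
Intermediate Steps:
y(T, b) = -3 (y(T, b) = 2 - 5 = -3)
(33 + (-4 + 1)*Q(y(6, 5)))² = (33 + (-4 + 1)*(-1*(-3)))² = (33 - 3*3)² = (33 - 9)² = 24² = 576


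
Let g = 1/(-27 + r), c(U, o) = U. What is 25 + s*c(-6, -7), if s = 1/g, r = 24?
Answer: 43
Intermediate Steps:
g = -⅓ (g = 1/(-27 + 24) = 1/(-3) = -⅓ ≈ -0.33333)
s = -3 (s = 1/(-⅓) = -3)
25 + s*c(-6, -7) = 25 - 3*(-6) = 25 + 18 = 43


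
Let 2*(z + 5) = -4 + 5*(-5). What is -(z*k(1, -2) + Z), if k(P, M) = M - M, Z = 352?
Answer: -352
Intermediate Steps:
k(P, M) = 0
z = -39/2 (z = -5 + (-4 + 5*(-5))/2 = -5 + (-4 - 25)/2 = -5 + (1/2)*(-29) = -5 - 29/2 = -39/2 ≈ -19.500)
-(z*k(1, -2) + Z) = -(-39/2*0 + 352) = -(0 + 352) = -1*352 = -352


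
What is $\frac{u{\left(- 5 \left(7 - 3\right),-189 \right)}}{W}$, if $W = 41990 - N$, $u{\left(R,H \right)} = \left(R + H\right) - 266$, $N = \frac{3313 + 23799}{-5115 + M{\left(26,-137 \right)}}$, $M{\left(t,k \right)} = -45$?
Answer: $- \frac{306375}{27086939} \approx -0.011311$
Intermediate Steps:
$N = - \frac{3389}{645}$ ($N = \frac{3313 + 23799}{-5115 - 45} = \frac{27112}{-5160} = 27112 \left(- \frac{1}{5160}\right) = - \frac{3389}{645} \approx -5.2543$)
$u{\left(R,H \right)} = -266 + H + R$ ($u{\left(R,H \right)} = \left(H + R\right) - 266 = -266 + H + R$)
$W = \frac{27086939}{645}$ ($W = 41990 - - \frac{3389}{645} = 41990 + \frac{3389}{645} = \frac{27086939}{645} \approx 41995.0$)
$\frac{u{\left(- 5 \left(7 - 3\right),-189 \right)}}{W} = \frac{-266 - 189 - 5 \left(7 - 3\right)}{\frac{27086939}{645}} = \left(-266 - 189 - 20\right) \frac{645}{27086939} = \left(-475\right) \frac{645}{27086939} = - \frac{306375}{27086939}$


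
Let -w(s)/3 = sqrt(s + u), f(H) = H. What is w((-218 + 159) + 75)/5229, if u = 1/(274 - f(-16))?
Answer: -sqrt(1345890)/505470 ≈ -0.0022951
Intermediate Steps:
u = 1/290 (u = 1/(274 - 1*(-16)) = 1/(274 + 16) = 1/290 ≈ 0.0034483)
w(s) = -3*sqrt(1/290 + s) (w(s) = -3*sqrt(s + 1/290) = -3*sqrt(1/290 + s))
w((-218 + 159) + 75)/5229 = -3*sqrt(290 + 84100*((-218 + 159) + 75))/290/5229 = -3*sqrt(290 + 84100*(-59 + 75))/290*(1/5229) = -3*sqrt(290 + 84100*16)/290*(1/5229) = -3*sqrt(290 + 1345600)/290*(1/5229) = -3*sqrt(1345890)/290*(1/5229) = -sqrt(1345890)/505470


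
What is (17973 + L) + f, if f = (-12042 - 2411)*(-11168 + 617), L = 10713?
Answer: 152522289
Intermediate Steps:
f = 152493603 (f = -14453*(-10551) = 152493603)
(17973 + L) + f = (17973 + 10713) + 152493603 = 28686 + 152493603 = 152522289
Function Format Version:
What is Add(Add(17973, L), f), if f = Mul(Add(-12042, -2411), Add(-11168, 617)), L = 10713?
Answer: 152522289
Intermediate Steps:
f = 152493603 (f = Mul(-14453, -10551) = 152493603)
Add(Add(17973, L), f) = Add(Add(17973, 10713), 152493603) = Add(28686, 152493603) = 152522289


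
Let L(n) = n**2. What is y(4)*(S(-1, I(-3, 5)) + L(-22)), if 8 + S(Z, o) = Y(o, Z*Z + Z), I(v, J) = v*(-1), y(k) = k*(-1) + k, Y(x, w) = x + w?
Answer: 0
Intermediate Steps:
Y(x, w) = w + x
y(k) = 0 (y(k) = -k + k = 0)
I(v, J) = -v
S(Z, o) = -8 + Z + o + Z**2 (S(Z, o) = -8 + ((Z*Z + Z) + o) = -8 + ((Z**2 + Z) + o) = -8 + ((Z + Z**2) + o) = -8 + (Z + o + Z**2) = -8 + Z + o + Z**2)
y(4)*(S(-1, I(-3, 5)) + L(-22)) = 0*((-8 - 1*(-3) - (1 - 1)) + (-22)**2) = 0*((-8 + 3 - 1*0) + 484) = 0*((-8 + 3 + 0) + 484) = 0*(-5 + 484) = 0*479 = 0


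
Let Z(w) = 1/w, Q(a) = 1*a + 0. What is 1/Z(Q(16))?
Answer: 16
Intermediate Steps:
Q(a) = a (Q(a) = a + 0 = a)
1/Z(Q(16)) = 1/(1/16) = 16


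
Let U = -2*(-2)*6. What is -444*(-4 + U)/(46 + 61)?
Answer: -8880/107 ≈ -82.991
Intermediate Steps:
U = 24 (U = 4*6 = 24)
-444*(-4 + U)/(46 + 61) = -444*(-4 + 24)/(46 + 61) = -8880/107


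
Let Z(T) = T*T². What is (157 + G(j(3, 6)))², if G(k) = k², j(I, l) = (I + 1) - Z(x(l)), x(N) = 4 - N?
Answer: 90601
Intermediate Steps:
Z(T) = T³
j(I, l) = 1 + I - (4 - l)³ (j(I, l) = (I + 1) - (4 - l)³ = (1 + I) - (4 - l)³ = 1 + I - (4 - l)³)
(157 + G(j(3, 6)))² = (157 + (1 + 3 + (-4 + 6)³)²)² = (157 + (1 + 3 + 2³)²)² = (157 + (1 + 3 + 8)²)² = (157 + 12²)² = (157 + 144)² = 301² = 90601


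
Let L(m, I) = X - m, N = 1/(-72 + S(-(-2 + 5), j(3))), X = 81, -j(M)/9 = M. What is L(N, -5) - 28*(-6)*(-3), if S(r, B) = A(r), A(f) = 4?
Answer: -28763/68 ≈ -422.99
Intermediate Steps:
j(M) = -9*M
S(r, B) = 4
N = -1/68 (N = 1/(-72 + 4) = 1/(-68) = -1/68 ≈ -0.014706)
L(m, I) = 81 - m
L(N, -5) - 28*(-6)*(-3) = (81 - 1*(-1/68)) - 28*(-6)*(-3) = (81 + 1/68) - (-168)*(-3) = 5509/68 - 1*504 = 5509/68 - 504 = -28763/68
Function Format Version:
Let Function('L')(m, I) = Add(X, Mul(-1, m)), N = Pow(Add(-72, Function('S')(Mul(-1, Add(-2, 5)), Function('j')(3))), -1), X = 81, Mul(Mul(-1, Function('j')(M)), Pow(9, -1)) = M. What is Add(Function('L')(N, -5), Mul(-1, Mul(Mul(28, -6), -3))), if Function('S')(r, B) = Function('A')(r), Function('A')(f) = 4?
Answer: Rational(-28763, 68) ≈ -422.99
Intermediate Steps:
Function('j')(M) = Mul(-9, M)
Function('S')(r, B) = 4
N = Rational(-1, 68) (N = Pow(Add(-72, 4), -1) = Pow(-68, -1) = Rational(-1, 68) ≈ -0.014706)
Function('L')(m, I) = Add(81, Mul(-1, m))
Add(Function('L')(N, -5), Mul(-1, Mul(Mul(28, -6), -3))) = Add(Add(81, Mul(-1, Rational(-1, 68))), Mul(-1, Mul(Mul(28, -6), -3))) = Add(Add(81, Rational(1, 68)), Mul(-1, Mul(-168, -3))) = Add(Rational(5509, 68), Mul(-1, 504)) = Add(Rational(5509, 68), -504) = Rational(-28763, 68)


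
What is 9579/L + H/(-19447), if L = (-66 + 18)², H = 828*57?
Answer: 25847743/14935296 ≈ 1.7306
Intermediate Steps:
H = 47196
L = 2304 (L = (-48)² = 2304)
9579/L + H/(-19447) = 9579/2304 + 47196/(-19447) = 9579*(1/2304) + 47196*(-1/19447) = 3193/768 - 47196/19447 = 25847743/14935296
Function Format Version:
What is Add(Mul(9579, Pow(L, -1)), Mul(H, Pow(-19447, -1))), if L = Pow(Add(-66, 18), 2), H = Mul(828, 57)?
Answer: Rational(25847743, 14935296) ≈ 1.7306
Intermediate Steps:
H = 47196
L = 2304 (L = Pow(-48, 2) = 2304)
Add(Mul(9579, Pow(L, -1)), Mul(H, Pow(-19447, -1))) = Add(Mul(9579, Pow(2304, -1)), Mul(47196, Pow(-19447, -1))) = Add(Mul(9579, Rational(1, 2304)), Mul(47196, Rational(-1, 19447))) = Add(Rational(3193, 768), Rational(-47196, 19447)) = Rational(25847743, 14935296)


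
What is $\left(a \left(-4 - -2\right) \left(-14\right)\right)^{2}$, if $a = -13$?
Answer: $132496$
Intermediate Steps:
$\left(a \left(-4 - -2\right) \left(-14\right)\right)^{2} = \left(- 13 \left(-4 - -2\right) \left(-14\right)\right)^{2} = \left(- 13 \left(-4 + 2\right) \left(-14\right)\right)^{2} = \left(\left(-13\right) \left(-2\right) \left(-14\right)\right)^{2} = \left(26 \left(-14\right)\right)^{2} = \left(-364\right)^{2} = 132496$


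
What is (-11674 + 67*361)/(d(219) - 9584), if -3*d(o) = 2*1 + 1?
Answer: -4171/3195 ≈ -1.3055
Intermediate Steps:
d(o) = -1 (d(o) = -(2*1 + 1)/3 = -(2 + 1)/3 = -⅓*3 = -1)
(-11674 + 67*361)/(d(219) - 9584) = (-11674 + 67*361)/(-1 - 9584) = (-11674 + 24187)/(-9585) = 12513*(-1/9585) = -4171/3195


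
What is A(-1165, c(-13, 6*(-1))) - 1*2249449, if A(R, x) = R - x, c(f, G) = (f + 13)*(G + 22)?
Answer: -2250614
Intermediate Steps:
c(f, G) = (13 + f)*(22 + G)
A(-1165, c(-13, 6*(-1))) - 1*2249449 = (-1165 - (286 + 13*(6*(-1)) + 22*(-13) + (6*(-1))*(-13))) - 1*2249449 = (-1165 - (286 + 13*(-6) - 286 - 6*(-13))) - 2249449 = (-1165 - (286 - 78 - 286 + 78)) - 2249449 = (-1165 - 1*0) - 2249449 = (-1165 + 0) - 2249449 = -1165 - 2249449 = -2250614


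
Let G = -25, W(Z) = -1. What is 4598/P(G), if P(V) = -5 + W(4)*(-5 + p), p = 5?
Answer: -4598/5 ≈ -919.60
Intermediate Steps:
P(V) = -5 (P(V) = -5 - (-5 + 5) = -5 - 1*0 = -5 + 0 = -5)
4598/P(G) = 4598/(-5) = 4598*(-1/5) = -4598/5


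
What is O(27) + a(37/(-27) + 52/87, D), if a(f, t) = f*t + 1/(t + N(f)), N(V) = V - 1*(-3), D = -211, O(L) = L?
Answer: 24322920235/127996227 ≈ 190.03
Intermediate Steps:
N(V) = 3 + V (N(V) = V + 3 = 3 + V)
a(f, t) = 1/(3 + f + t) + f*t (a(f, t) = f*t + 1/(t + (3 + f)) = f*t + 1/(3 + f + t) = 1/(3 + f + t) + f*t)
O(27) + a(37/(-27) + 52/87, D) = 27 + (1 + (37/(-27) + 52/87)*(-211)**2 + (37/(-27) + 52/87)*(-211)*(3 + (37/(-27) + 52/87)))/(3 + (37/(-27) + 52/87) - 211) = 27 + (1 + (37*(-1/27) + 52*(1/87))*44521 + (37*(-1/27) + 52*(1/87))*(-211)*(3 + (37*(-1/27) + 52*(1/87))))/(3 + (37*(-1/27) + 52*(1/87)) - 211) = 27 + (1 + (-37/27 + 52/87)*44521 + (-37/27 + 52/87)*(-211)*(3 + (-37/27 + 52/87)))/(3 + (-37/27 + 52/87) - 211) = 27 + (1 - 605/783*44521 - 605/783*(-211)*(3 - 605/783))/(3 - 605/783 - 211) = 27 + (1 - 26935205/783 - 605/783*(-211)*1744/783)/(-163469/783) = 27 - 783*(1 - 26935205/783 + 222630320/613089)/163469 = 27 - 783/163469*(-20867022106/613089) = 27 + 20867022106/127996227 = 24322920235/127996227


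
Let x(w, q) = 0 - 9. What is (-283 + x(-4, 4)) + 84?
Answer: -208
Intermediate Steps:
x(w, q) = -9
(-283 + x(-4, 4)) + 84 = (-283 - 9) + 84 = -292 + 84 = -208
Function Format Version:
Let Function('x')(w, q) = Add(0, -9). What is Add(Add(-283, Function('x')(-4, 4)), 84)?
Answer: -208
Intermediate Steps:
Function('x')(w, q) = -9
Add(Add(-283, Function('x')(-4, 4)), 84) = Add(Add(-283, -9), 84) = Add(-292, 84) = -208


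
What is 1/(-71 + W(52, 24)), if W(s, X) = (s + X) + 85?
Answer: 1/90 ≈ 0.011111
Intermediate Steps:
W(s, X) = 85 + X + s (W(s, X) = (X + s) + 85 = 85 + X + s)
1/(-71 + W(52, 24)) = 1/(-71 + (85 + 24 + 52)) = 1/(-71 + 161) = 1/90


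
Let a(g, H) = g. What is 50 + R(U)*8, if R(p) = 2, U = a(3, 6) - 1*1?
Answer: 66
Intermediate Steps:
U = 2 (U = 3 - 1*1 = 3 - 1 = 2)
50 + R(U)*8 = 50 + 2*8 = 50 + 16 = 66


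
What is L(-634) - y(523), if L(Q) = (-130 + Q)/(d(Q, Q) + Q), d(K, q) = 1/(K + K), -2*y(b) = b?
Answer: 422384003/1607826 ≈ 262.71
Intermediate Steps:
y(b) = -b/2
d(K, q) = 1/(2*K)
L(Q) = (-130 + Q)/(Q + 1/(2*Q)) (L(Q) = (-130 + Q)/(1/(2*Q) + Q) = (-130 + Q)/(Q + 1/(2*Q)))
L(-634) - y(523) = 2*(-634)*(-130 - 634)/(1 + 2*(-634)**2) - (-1)*523/2 = 2*(-634)*(-764)/(1 + 2*401956) - 1*(-523/2) = 2*(-634)*(-764)/(1 + 803912) + 523/2 = 2*(-634)*(-764)/803913 + 523/2 = 2*(-634)*(1/803913)*(-764) + 523/2 = 968752/803913 + 523/2 = 422384003/1607826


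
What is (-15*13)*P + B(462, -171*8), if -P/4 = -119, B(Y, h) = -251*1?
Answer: -93071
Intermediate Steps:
B(Y, h) = -251
P = 476 (P = -4*(-119) = 476)
(-15*13)*P + B(462, -171*8) = -15*13*476 - 251 = -195*476 - 251 = -92820 - 251 = -93071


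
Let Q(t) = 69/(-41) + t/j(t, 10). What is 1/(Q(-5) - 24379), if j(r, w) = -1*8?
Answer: -328/7996659 ≈ -4.1017e-5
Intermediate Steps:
j(r, w) = -8
Q(t) = -69/41 - t/8 (Q(t) = 69/(-41) + t/(-8) = 69*(-1/41) + t*(-⅛) = -69/41 - t/8)
1/(Q(-5) - 24379) = 1/((-69/41 - ⅛*(-5)) - 24379) = 1/((-69/41 + 5/8) - 24379) = 1/(-347/328 - 24379) = 1/(-7996659/328) = -328/7996659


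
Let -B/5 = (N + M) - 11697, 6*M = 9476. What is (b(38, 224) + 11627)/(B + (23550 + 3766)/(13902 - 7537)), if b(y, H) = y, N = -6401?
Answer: 222743175/1577201648 ≈ 0.14123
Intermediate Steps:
M = 4738/3 (M = (⅙)*9476 = 4738/3 ≈ 1579.3)
B = 247780/3 (B = -5*((-6401 + 4738/3) - 11697) = -5*(-14465/3 - 11697) = -5*(-49556/3) = 247780/3 ≈ 82593.)
(b(38, 224) + 11627)/(B + (23550 + 3766)/(13902 - 7537)) = (38 + 11627)/(247780/3 + (23550 + 3766)/(13902 - 7537)) = 11665/(247780/3 + 27316/6365) = 11665/(1577201648/19095) = 11665*(19095/1577201648) = 222743175/1577201648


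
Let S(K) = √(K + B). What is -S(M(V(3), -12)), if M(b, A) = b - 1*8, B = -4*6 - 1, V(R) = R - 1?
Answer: -I*√31 ≈ -5.5678*I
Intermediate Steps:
V(R) = -1 + R
B = -25 (B = -24 - 1 = -25)
M(b, A) = -8 + b (M(b, A) = b - 8 = -8 + b)
S(K) = √(-25 + K) (S(K) = √(K - 25) = √(-25 + K))
-S(M(V(3), -12)) = -√(-25 + (-8 + (-1 + 3))) = -√(-25 + (-8 + 2)) = -√(-25 - 6) = -√(-31) = -I*√31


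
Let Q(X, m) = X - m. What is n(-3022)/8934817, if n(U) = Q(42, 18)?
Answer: 24/8934817 ≈ 2.6861e-6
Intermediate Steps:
n(U) = 24 (n(U) = 42 - 1*18 = 42 - 18 = 24)
n(-3022)/8934817 = 24/8934817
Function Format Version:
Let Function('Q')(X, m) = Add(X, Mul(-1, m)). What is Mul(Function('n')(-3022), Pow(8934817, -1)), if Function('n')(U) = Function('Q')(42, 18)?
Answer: Rational(24, 8934817) ≈ 2.6861e-6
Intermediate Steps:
Function('n')(U) = 24 (Function('n')(U) = Add(42, Mul(-1, 18)) = Add(42, -18) = 24)
Mul(Function('n')(-3022), Pow(8934817, -1)) = Mul(24, Pow(8934817, -1)) = Mul(24, Rational(1, 8934817)) = Rational(24, 8934817)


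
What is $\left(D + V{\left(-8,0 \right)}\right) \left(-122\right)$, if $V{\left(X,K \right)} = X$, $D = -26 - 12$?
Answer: $5612$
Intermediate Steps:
$D = -38$ ($D = -26 - 12 = -38$)
$\left(D + V{\left(-8,0 \right)}\right) \left(-122\right) = \left(-38 - 8\right) \left(-122\right) = \left(-46\right) \left(-122\right) = 5612$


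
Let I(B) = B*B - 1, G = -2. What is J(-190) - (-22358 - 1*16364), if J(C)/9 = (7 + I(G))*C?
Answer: 21622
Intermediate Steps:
I(B) = -1 + B**2 (I(B) = B**2 - 1 = -1 + B**2)
J(C) = 90*C (J(C) = 9*((7 + (-1 + (-2)**2))*C) = 9*((7 + (-1 + 4))*C) = 9*((7 + 3)*C) = 9*(10*C) = 90*C)
J(-190) - (-22358 - 1*16364) = 90*(-190) - (-22358 - 1*16364) = -17100 - (-22358 - 16364) = -17100 - 1*(-38722) = -17100 + 38722 = 21622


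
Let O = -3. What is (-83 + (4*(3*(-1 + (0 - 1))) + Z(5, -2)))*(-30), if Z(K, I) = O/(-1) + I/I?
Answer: 3090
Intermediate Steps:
Z(K, I) = 4 (Z(K, I) = -3/(-1) + I/I = -3*(-1) + 1 = 3 + 1 = 4)
(-83 + (4*(3*(-1 + (0 - 1))) + Z(5, -2)))*(-30) = (-83 + (4*(3*(-1 + (0 - 1))) + 4))*(-30) = (-83 + (4*(3*(-1 - 1)) + 4))*(-30) = (-83 + (4*(3*(-2)) + 4))*(-30) = (-83 + (4*(-6) + 4))*(-30) = (-83 + (-24 + 4))*(-30) = (-83 - 20)*(-30) = -103*(-30) = 3090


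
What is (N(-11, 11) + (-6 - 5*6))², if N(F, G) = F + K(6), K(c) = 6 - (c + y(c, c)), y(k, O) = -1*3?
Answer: 1936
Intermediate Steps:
y(k, O) = -3
K(c) = 9 - c (K(c) = 6 - (c - 3) = 6 - (-3 + c) = 6 + (3 - c) = 9 - c)
N(F, G) = 3 + F (N(F, G) = F + (9 - 1*6) = F + (9 - 6) = F + 3 = 3 + F)
(N(-11, 11) + (-6 - 5*6))² = ((3 - 11) + (-6 - 5*6))² = (-8 + (-6 - 30))² = (-8 - 36)² = (-44)² = 1936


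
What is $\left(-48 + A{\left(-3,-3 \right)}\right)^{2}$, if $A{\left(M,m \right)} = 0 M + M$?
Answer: $2601$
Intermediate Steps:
$A{\left(M,m \right)} = M$ ($A{\left(M,m \right)} = 0 + M = M$)
$\left(-48 + A{\left(-3,-3 \right)}\right)^{2} = \left(-48 - 3\right)^{2} = \left(-51\right)^{2} = 2601$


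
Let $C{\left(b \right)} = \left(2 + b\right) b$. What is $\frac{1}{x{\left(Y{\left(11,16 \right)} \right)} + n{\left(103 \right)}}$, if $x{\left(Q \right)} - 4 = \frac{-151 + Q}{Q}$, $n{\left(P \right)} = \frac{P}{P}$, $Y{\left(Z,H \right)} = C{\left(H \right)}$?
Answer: $\frac{288}{1577} \approx 0.18263$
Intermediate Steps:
$C{\left(b \right)} = b \left(2 + b\right)$
$Y{\left(Z,H \right)} = H \left(2 + H\right)$
$n{\left(P \right)} = 1$
$x{\left(Q \right)} = 4 + \frac{-151 + Q}{Q}$
$\frac{1}{x{\left(Y{\left(11,16 \right)} \right)} + n{\left(103 \right)}} = \frac{1}{\left(5 - \frac{151}{16 \left(2 + 16\right)}\right) + 1} = \frac{1}{\left(5 - \frac{151}{16 \cdot 18}\right) + 1} = \frac{1}{\left(5 - \frac{151}{288}\right) + 1} = \frac{1}{\frac{1289}{288} + 1} = \frac{1}{\frac{1577}{288}} = \frac{288}{1577}$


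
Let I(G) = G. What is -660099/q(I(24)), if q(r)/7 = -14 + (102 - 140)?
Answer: 660099/364 ≈ 1813.5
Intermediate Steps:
q(r) = -364 (q(r) = 7*(-14 + (102 - 140)) = 7*(-14 - 38) = 7*(-52) = -364)
-660099/q(I(24)) = -660099/(-364) = -660099*(-1/364) = 660099/364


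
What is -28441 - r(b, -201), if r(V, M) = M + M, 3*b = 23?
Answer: -28039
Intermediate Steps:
b = 23/3 (b = (⅓)*23 = 23/3 ≈ 7.6667)
r(V, M) = 2*M
-28441 - r(b, -201) = -28441 - 2*(-201) = -28441 - 1*(-402) = -28441 + 402 = -28039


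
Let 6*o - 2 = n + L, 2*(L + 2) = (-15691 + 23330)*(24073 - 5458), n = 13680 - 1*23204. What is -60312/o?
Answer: -723744/142180937 ≈ -0.0050903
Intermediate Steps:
n = -9524 (n = 13680 - 23204 = -9524)
L = 142199981/2 (L = -2 + ((-15691 + 23330)*(24073 - 5458))/2 = -2 + (7639*18615)/2 = -2 + (1/2)*142199985 = -2 + 142199985/2 = 142199981/2 ≈ 7.1100e+7)
o = 142180937/12 (o = 1/3 + (-9524 + 142199981/2)/6 = 1/3 + (1/6)*(142180933/2) = 1/3 + 142180933/12 = 142180937/12 ≈ 1.1848e+7)
-60312/o = -60312/142180937/12 = -60312*12/142180937 = -723744/142180937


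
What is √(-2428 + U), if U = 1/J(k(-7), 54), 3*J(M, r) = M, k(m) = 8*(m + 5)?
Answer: I*√38851/4 ≈ 49.277*I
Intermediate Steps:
k(m) = 40 + 8*m (k(m) = 8*(5 + m) = 40 + 8*m)
J(M, r) = M/3
U = -3/16 (U = 1/((40 + 8*(-7))/3) = 1/((40 - 56)/3) = 1/((⅓)*(-16)) = 1/(-16/3) = -3/16 ≈ -0.18750)
√(-2428 + U) = √(-2428 - 3/16) = √(-38851/16) = I*√38851/4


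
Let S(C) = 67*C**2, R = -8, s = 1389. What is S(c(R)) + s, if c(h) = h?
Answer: 5677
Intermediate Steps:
S(c(R)) + s = 67*(-8)**2 + 1389 = 67*64 + 1389 = 4288 + 1389 = 5677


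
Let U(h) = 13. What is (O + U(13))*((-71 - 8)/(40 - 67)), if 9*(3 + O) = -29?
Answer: 4819/243 ≈ 19.831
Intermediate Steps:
O = -56/9 (O = -3 + (1/9)*(-29) = -3 - 29/9 = -56/9 ≈ -6.2222)
(O + U(13))*((-71 - 8)/(40 - 67)) = (-56/9 + 13)*((-71 - 8)/(40 - 67)) = 61*(-79/(-27))/9 = 61*(-79*(-1/27))/9 = (61/9)*(79/27) = 4819/243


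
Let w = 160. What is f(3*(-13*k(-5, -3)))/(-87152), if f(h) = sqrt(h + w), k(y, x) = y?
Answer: -sqrt(355)/87152 ≈ -0.00021619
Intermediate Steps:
f(h) = sqrt(160 + h) (f(h) = sqrt(h + 160) = sqrt(160 + h))
f(3*(-13*k(-5, -3)))/(-87152) = sqrt(160 + 3*(-13*(-5)))/(-87152) = sqrt(160 + 3*65)*(-1/87152) = sqrt(160 + 195)*(-1/87152) = sqrt(355)*(-1/87152) = -sqrt(355)/87152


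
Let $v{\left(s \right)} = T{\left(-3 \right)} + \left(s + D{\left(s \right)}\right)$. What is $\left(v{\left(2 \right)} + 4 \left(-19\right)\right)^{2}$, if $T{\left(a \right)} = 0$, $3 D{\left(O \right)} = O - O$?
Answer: $5476$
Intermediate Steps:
$D{\left(O \right)} = 0$ ($D{\left(O \right)} = \frac{O - O}{3} = \frac{1}{3} \cdot 0 = 0$)
$v{\left(s \right)} = s$ ($v{\left(s \right)} = 0 + \left(s + 0\right) = 0 + s = s$)
$\left(v{\left(2 \right)} + 4 \left(-19\right)\right)^{2} = \left(2 + 4 \left(-19\right)\right)^{2} = \left(2 - 76\right)^{2} = \left(-74\right)^{2} = 5476$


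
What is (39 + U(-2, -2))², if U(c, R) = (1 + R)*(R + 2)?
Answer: 1521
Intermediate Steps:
U(c, R) = (1 + R)*(2 + R)
(39 + U(-2, -2))² = (39 + (2 + (-2)² + 3*(-2)))² = (39 + (2 + 4 - 6))² = (39 + 0)² = 39² = 1521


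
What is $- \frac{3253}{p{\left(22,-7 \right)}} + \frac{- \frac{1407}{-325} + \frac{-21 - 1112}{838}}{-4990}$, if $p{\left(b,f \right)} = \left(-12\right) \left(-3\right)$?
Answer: $- \frac{552617799347}{6115619250} \approx -90.362$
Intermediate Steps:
$p{\left(b,f \right)} = 36$
$- \frac{3253}{p{\left(22,-7 \right)}} + \frac{- \frac{1407}{-325} + \frac{-21 - 1112}{838}}{-4990} = - \frac{3253}{36} + \frac{- \frac{1407}{-325} + \frac{-21 - 1112}{838}}{-4990} = \left(-3253\right) \frac{1}{36} + \left(\left(-1407\right) \left(- \frac{1}{325}\right) - \frac{1133}{838}\right) \left(- \frac{1}{4990}\right) = - \frac{3253}{36} + \left(\frac{1407}{325} - \frac{1133}{838}\right) \left(- \frac{1}{4990}\right) = - \frac{3253}{36} + \frac{810841}{272350} \left(- \frac{1}{4990}\right) = - \frac{3253}{36} - \frac{810841}{1359026500} = - \frac{552617799347}{6115619250}$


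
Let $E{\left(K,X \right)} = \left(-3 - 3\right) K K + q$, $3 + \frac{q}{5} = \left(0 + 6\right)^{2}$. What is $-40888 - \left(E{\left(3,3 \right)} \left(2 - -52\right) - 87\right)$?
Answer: $-46795$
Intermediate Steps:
$q = 165$ ($q = -15 + 5 \left(0 + 6\right)^{2} = -15 + 5 \cdot 6^{2} = -15 + 5 \cdot 36 = -15 + 180 = 165$)
$E{\left(K,X \right)} = 165 - 6 K^{2}$ ($E{\left(K,X \right)} = \left(-3 - 3\right) K K + 165 = - 6 K K + 165 = - 6 K^{2} + 165 = 165 - 6 K^{2}$)
$-40888 - \left(E{\left(3,3 \right)} \left(2 - -52\right) - 87\right) = -40888 - \left(\left(165 - 6 \cdot 3^{2}\right) \left(2 - -52\right) - 87\right) = -40888 - \left(\left(165 - 54\right) \left(2 + 52\right) - 87\right) = -40888 - \left(\left(165 - 54\right) 54 - 87\right) = -40888 - \left(111 \cdot 54 - 87\right) = -40888 - \left(5994 - 87\right) = -40888 - 5907 = -46795$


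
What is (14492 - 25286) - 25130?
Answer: -35924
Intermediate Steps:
(14492 - 25286) - 25130 = -10794 - 25130 = -35924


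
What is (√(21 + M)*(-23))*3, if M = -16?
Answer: -69*√5 ≈ -154.29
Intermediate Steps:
(√(21 + M)*(-23))*3 = (√(21 - 16)*(-23))*3 = (√5*(-23))*3 = -23*√5*3 = -69*√5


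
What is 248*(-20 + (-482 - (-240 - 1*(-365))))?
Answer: -155496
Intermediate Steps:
248*(-20 + (-482 - (-240 - 1*(-365)))) = 248*(-20 + (-482 - (-240 + 365))) = 248*(-20 + (-482 - 1*125)) = 248*(-20 + (-482 - 125)) = 248*(-20 - 607) = 248*(-627) = -155496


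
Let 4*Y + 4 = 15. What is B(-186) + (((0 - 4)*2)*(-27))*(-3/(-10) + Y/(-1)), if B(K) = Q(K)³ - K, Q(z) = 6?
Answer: -636/5 ≈ -127.20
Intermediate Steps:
Y = 11/4 (Y = -1 + (¼)*15 = -1 + 15/4 = 11/4 ≈ 2.7500)
B(K) = 216 - K (B(K) = 6³ - K = 216 - K)
B(-186) + (((0 - 4)*2)*(-27))*(-3/(-10) + Y/(-1)) = (216 - 1*(-186)) + (((0 - 4)*2)*(-27))*(-3/(-10) + (11/4)/(-1)) = (216 + 186) + (-4*2*(-27))*(-3*(-⅒) + (11/4)*(-1)) = 402 + (-8*(-27))*(3/10 - 11/4) = 402 + 216*(-49/20) = 402 - 2646/5 = -636/5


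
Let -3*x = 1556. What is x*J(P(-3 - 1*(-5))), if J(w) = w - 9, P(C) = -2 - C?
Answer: 20228/3 ≈ 6742.7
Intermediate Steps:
J(w) = -9 + w
x = -1556/3 (x = -⅓*1556 = -1556/3 ≈ -518.67)
x*J(P(-3 - 1*(-5))) = -1556*(-9 + (-2 - (-3 - 1*(-5))))/3 = -1556*(-9 + (-2 - (-3 + 5)))/3 = -1556*(-9 + (-2 - 1*2))/3 = -1556*(-9 + (-2 - 2))/3 = -1556*(-9 - 4)/3 = -1556/3*(-13) = 20228/3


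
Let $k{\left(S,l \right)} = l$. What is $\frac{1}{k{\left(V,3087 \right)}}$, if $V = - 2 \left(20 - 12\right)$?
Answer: $\frac{1}{3087} \approx 0.00032394$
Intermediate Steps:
$V = -16$ ($V = \left(-2\right) 8 = -16$)
$\frac{1}{k{\left(V,3087 \right)}} = \frac{1}{3087}$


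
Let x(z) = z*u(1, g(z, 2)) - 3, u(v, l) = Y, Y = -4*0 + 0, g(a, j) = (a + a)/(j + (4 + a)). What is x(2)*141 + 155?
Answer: -268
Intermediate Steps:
g(a, j) = 2*a/(4 + a + j) (g(a, j) = (2*a)/(4 + a + j) = 2*a/(4 + a + j))
Y = 0 (Y = 0 + 0 = 0)
u(v, l) = 0
x(z) = -3 (x(z) = z*0 - 3 = 0 - 3 = -3)
x(2)*141 + 155 = -3*141 + 155 = -423 + 155 = -268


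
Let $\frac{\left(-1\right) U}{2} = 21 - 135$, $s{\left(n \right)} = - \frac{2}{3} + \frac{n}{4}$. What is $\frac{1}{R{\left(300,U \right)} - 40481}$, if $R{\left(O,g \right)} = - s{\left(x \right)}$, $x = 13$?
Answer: $- \frac{12}{485803} \approx -2.4701 \cdot 10^{-5}$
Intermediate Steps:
$s{\left(n \right)} = - \frac{2}{3} + \frac{n}{4}$ ($s{\left(n \right)} = \left(-2\right) \frac{1}{3} + n \frac{1}{4} = - \frac{2}{3} + \frac{n}{4}$)
$U = 228$ ($U = - 2 \left(21 - 135\right) = \left(-2\right) \left(-114\right) = 228$)
$R{\left(O,g \right)} = - \frac{31}{12}$ ($R{\left(O,g \right)} = - (- \frac{2}{3} + \frac{1}{4} \cdot 13) = - (- \frac{2}{3} + \frac{13}{4}) = \left(-1\right) \frac{31}{12} = - \frac{31}{12}$)
$\frac{1}{R{\left(300,U \right)} - 40481} = \frac{1}{- \frac{31}{12} - 40481} = \frac{1}{- \frac{485803}{12}} = - \frac{12}{485803}$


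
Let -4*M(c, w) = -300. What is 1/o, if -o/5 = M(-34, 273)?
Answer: -1/375 ≈ -0.0026667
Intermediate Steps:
M(c, w) = 75 (M(c, w) = -1/4*(-300) = 75)
o = -375 (o = -5*75 = -375)
1/o = 1/(-375) = -1/375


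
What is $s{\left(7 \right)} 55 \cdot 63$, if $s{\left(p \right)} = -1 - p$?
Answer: $-27720$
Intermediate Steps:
$s{\left(7 \right)} 55 \cdot 63 = \left(-1 - 7\right) 55 \cdot 63 = \left(-8\right) 55 \cdot 63 = \left(-440\right) 63 = -27720$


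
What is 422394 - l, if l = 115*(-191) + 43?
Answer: 444316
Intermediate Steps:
l = -21922 (l = -21965 + 43 = -21922)
422394 - l = 422394 - 1*(-21922) = 422394 + 21922 = 444316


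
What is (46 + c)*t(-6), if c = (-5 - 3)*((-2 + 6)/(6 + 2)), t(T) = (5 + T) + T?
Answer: -294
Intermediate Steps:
t(T) = 5 + 2*T
c = -4 (c = -32/8 = -8*½ = -4)
(46 + c)*t(-6) = (46 - 4)*(5 + 2*(-6)) = 42*(5 - 12) = 42*(-7) = -294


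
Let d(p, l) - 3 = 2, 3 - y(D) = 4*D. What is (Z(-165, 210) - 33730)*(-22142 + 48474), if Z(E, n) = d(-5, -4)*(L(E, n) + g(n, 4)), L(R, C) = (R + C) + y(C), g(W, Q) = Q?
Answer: -991926440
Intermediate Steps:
y(D) = 3 - 4*D
d(p, l) = 5 (d(p, l) = 3 + 2 = 5)
L(R, C) = 3 + R - 3*C (L(R, C) = (R + C) + (3 - 4*C) = (C + R) + (3 - 4*C) = 3 + R - 3*C)
Z(E, n) = 35 - 15*n + 5*E (Z(E, n) = 5*((3 + E - 3*n) + 4) = 5*(7 + E - 3*n) = 35 - 15*n + 5*E)
(Z(-165, 210) - 33730)*(-22142 + 48474) = ((35 - 15*210 + 5*(-165)) - 33730)*(-22142 + 48474) = ((35 - 3150 - 825) - 33730)*26332 = (-3940 - 33730)*26332 = -37670*26332 = -991926440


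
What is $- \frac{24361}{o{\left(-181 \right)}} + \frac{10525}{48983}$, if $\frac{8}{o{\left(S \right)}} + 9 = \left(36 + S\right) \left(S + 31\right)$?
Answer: $- \frac{25942988712283}{391864} \approx -6.6204 \cdot 10^{7}$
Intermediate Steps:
$o{\left(S \right)} = \frac{8}{-9 + \left(31 + S\right) \left(36 + S\right)}$ ($o{\left(S \right)} = \frac{8}{-9 + \left(36 + S\right) \left(S + 31\right)} = \frac{8}{-9 + \left(36 + S\right) \left(31 + S\right)} = \frac{8}{-9 + \left(31 + S\right) \left(36 + S\right)}$)
$- \frac{24361}{o{\left(-181 \right)}} + \frac{10525}{48983} = - \frac{24361}{8 \frac{1}{1107 + \left(-181\right)^{2} + 67 \left(-181\right)}} + \frac{10525}{48983} = - \frac{24361}{8 \frac{1}{1107 + 32761 - 12127}} + 10525 \cdot \frac{1}{48983} = - \frac{24361}{8 \cdot \frac{1}{21741}} + \frac{10525}{48983} = - \frac{24361}{\frac{8}{21741}} + \frac{10525}{48983} = \left(-24361\right) \frac{21741}{8} + \frac{10525}{48983} = - \frac{529632501}{8} + \frac{10525}{48983} = - \frac{25942988712283}{391864}$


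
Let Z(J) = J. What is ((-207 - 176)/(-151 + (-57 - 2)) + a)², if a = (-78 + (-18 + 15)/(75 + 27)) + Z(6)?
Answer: 15704350489/3186225 ≈ 4928.8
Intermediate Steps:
a = -2449/34 (a = (-78 + (-18 + 15)/(75 + 27)) + 6 = (-78 - 3/102) + 6 = (-78 - 3*1/102) + 6 = (-78 - 1/34) + 6 = -2653/34 + 6 = -2449/34 ≈ -72.029)
((-207 - 176)/(-151 + (-57 - 2)) + a)² = ((-207 - 176)/(-151 + (-57 - 2)) - 2449/34)² = (-383/(-151 - 59) - 2449/34)² = (-383/(-210) - 2449/34)² = (-383*(-1/210) - 2449/34)² = (383/210 - 2449/34)² = (-125317/1785)² = 15704350489/3186225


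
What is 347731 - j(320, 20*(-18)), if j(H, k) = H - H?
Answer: 347731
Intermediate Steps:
j(H, k) = 0
347731 - j(320, 20*(-18)) = 347731 - 1*0 = 347731 + 0 = 347731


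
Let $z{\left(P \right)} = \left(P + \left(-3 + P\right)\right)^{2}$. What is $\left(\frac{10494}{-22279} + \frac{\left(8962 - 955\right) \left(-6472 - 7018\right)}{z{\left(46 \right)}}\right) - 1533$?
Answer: $- \frac{2677068122091}{176471959} \approx -15170.0$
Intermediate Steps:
$z{\left(P \right)} = \left(-3 + 2 P\right)^{2}$
$\left(\frac{10494}{-22279} + \frac{\left(8962 - 955\right) \left(-6472 - 7018\right)}{z{\left(46 \right)}}\right) - 1533 = \left(\frac{10494}{-22279} + \frac{\left(8962 - 955\right) \left(-6472 - 7018\right)}{\left(-3 + 2 \cdot 46\right)^{2}}\right) - 1533 = \left(10494 \left(- \frac{1}{22279}\right) + \frac{8007 \left(-13490\right)}{\left(-3 + 92\right)^{2}}\right) - 1533 = \left(- \frac{10494}{22279} - \frac{108014430}{89^{2}}\right) - 1533 = \left(- \frac{10494}{22279} - \frac{108014430}{7921}\right) - 1533 = - \frac{2406536608944}{176471959} - 1533 = - \frac{2677068122091}{176471959}$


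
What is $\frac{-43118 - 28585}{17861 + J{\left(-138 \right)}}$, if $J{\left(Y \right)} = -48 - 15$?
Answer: $- \frac{71703}{17798} \approx -4.0287$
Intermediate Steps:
$J{\left(Y \right)} = -63$
$\frac{-43118 - 28585}{17861 + J{\left(-138 \right)}} = \frac{-43118 - 28585}{17861 - 63} = - \frac{71703}{17798}$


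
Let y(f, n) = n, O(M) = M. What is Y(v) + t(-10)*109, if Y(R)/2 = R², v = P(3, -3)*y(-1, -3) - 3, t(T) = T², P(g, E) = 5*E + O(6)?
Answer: 12052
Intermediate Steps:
P(g, E) = 6 + 5*E (P(g, E) = 5*E + 6 = 6 + 5*E)
v = 24 (v = (6 + 5*(-3))*(-3) - 3 = (6 - 15)*(-3) - 3 = -9*(-3) - 3 = 27 - 3 = 24)
Y(R) = 2*R²
Y(v) + t(-10)*109 = 2*24² + (-10)²*109 = 2*576 + 100*109 = 1152 + 10900 = 12052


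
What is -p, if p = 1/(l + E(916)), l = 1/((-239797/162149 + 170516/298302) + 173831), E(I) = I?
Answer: -4204026123513764/3850887953323293323 ≈ -0.0010917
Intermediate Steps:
l = 24184685499/4204026123513764 (l = 1/((-239797*1/162149 + 170516*(1/298302)) + 173831) = 1/((-239797/162149 + 85258/149151) + 173831) = 1/(-21941462905/24184685499 + 173831) = 1/(4204026123513764/24184685499) = 24184685499/4204026123513764 ≈ 5.7527e-6)
p = 4204026123513764/3850887953323293323 (p = 1/(24184685499/4204026123513764 + 916) = 1/(3850887953323293323/4204026123513764) = 4204026123513764/3850887953323293323 ≈ 0.0010917)
-p = -1*4204026123513764/3850887953323293323 = -4204026123513764/3850887953323293323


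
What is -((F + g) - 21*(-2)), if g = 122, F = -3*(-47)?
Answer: -305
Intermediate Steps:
F = 141
-((F + g) - 21*(-2)) = -((141 + 122) - 21*(-2)) = -(263 + 42) = -1*305 = -305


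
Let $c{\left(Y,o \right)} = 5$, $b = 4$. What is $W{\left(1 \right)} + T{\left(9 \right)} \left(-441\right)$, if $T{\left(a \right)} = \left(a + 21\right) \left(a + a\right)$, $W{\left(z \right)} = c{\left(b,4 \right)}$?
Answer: $-238135$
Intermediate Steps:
$W{\left(z \right)} = 5$
$T{\left(a \right)} = 2 a \left(21 + a\right)$ ($T{\left(a \right)} = \left(21 + a\right) 2 a = 2 a \left(21 + a\right)$)
$W{\left(1 \right)} + T{\left(9 \right)} \left(-441\right) = 5 + 2 \cdot 9 \left(21 + 9\right) \left(-441\right) = 5 + 2 \cdot 9 \cdot 30 \left(-441\right) = 5 + 540 \left(-441\right) = 5 - 238140 = -238135$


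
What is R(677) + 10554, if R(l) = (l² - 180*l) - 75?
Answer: 346948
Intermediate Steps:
R(l) = -75 + l² - 180*l
R(677) + 10554 = (-75 + 677² - 180*677) + 10554 = (-75 + 458329 - 121860) + 10554 = 336394 + 10554 = 346948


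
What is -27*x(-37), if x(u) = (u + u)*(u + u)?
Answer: -147852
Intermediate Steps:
x(u) = 4*u**2 (x(u) = (2*u)*(2*u) = 4*u**2)
-27*x(-37) = -108*(-37)**2 = -108*1369 = -27*5476 = -147852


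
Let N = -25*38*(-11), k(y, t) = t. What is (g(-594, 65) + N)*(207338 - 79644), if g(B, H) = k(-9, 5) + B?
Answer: 1259190534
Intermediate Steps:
g(B, H) = 5 + B
N = 10450 (N = -950*(-11) = 10450)
(g(-594, 65) + N)*(207338 - 79644) = ((5 - 594) + 10450)*(207338 - 79644) = (-589 + 10450)*127694 = 9861*127694 = 1259190534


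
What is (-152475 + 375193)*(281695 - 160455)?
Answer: 27002330320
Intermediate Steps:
(-152475 + 375193)*(281695 - 160455) = 222718*121240 = 27002330320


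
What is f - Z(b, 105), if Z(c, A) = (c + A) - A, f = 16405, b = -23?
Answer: 16428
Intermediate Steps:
Z(c, A) = c (Z(c, A) = (A + c) - A = c)
f - Z(b, 105) = 16405 - 1*(-23) = 16405 + 23 = 16428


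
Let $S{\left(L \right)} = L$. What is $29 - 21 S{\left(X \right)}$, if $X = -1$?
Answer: $50$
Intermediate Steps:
$29 - 21 S{\left(X \right)} = 29 - -21 = 29 + 21 = 50$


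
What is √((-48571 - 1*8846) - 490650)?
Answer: 13*I*√3243 ≈ 740.32*I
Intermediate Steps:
√((-48571 - 1*8846) - 490650) = √((-48571 - 8846) - 490650) = √(-57417 - 490650) = √(-548067) = 13*I*√3243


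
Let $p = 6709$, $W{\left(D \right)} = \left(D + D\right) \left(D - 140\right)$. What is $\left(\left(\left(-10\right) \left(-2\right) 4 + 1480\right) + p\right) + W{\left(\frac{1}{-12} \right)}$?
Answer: $\frac{597049}{72} \approx 8292.3$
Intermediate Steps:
$W{\left(D \right)} = 2 D \left(-140 + D\right)$
$\left(\left(\left(-10\right) \left(-2\right) 4 + 1480\right) + p\right) + W{\left(\frac{1}{-12} \right)} = \left(\left(\left(-10\right) \left(-2\right) 4 + 1480\right) + 6709\right) + \frac{2 \left(-140 + \frac{1}{-12}\right)}{-12} = \left(\left(20 \cdot 4 + 1480\right) + 6709\right) + 2 \left(- \frac{1}{12}\right) \left(-140 - \frac{1}{12}\right) = \left(\left(80 + 1480\right) + 6709\right) + 2 \left(- \frac{1}{12}\right) \left(- \frac{1681}{12}\right) = \left(1560 + 6709\right) + \frac{1681}{72} = 8269 + \frac{1681}{72} = \frac{597049}{72}$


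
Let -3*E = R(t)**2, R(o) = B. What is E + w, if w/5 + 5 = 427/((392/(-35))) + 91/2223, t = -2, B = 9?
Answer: -331631/1368 ≈ -242.42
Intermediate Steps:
w = -294695/1368 (w = -25 + 5*(427/((392/(-35))) + 91/2223) = -25 + 5*(427/((392*(-1/35))) + 91*(1/2223)) = -25 + 5*(427/(-56/5) + 7/171) = -25 + 5*(427*(-5/56) + 7/171) = -25 + 5*(-305/8 + 7/171) = -25 + 5*(-52099/1368) = -25 - 260495/1368 = -294695/1368 ≈ -215.42)
R(o) = 9
E = -27 (E = -1/3*9**2 = -1/3*81 = -27)
E + w = -27 - 294695/1368 = -331631/1368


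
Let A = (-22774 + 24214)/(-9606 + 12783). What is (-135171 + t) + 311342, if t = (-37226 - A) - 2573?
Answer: 48139156/353 ≈ 1.3637e+5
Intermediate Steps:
A = 160/353 (A = 1440/3177 = 1440*(1/3177) = 160/353 ≈ 0.45326)
t = -14049207/353 (t = (-37226 - 1*160/353) - 2573 = (-37226 - 160/353) - 2573 = -13140938/353 - 2573 = -14049207/353 ≈ -39799.)
(-135171 + t) + 311342 = (-135171 - 14049207/353) + 311342 = -61764570/353 + 311342 = 48139156/353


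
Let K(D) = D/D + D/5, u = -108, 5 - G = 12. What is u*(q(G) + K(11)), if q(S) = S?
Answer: 2052/5 ≈ 410.40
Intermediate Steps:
G = -7 (G = 5 - 1*12 = 5 - 12 = -7)
K(D) = 1 + D/5 (K(D) = 1 + D*(1/5) = 1 + D/5)
u*(q(G) + K(11)) = -108*(-7 + (1 + (1/5)*11)) = -108*(-7 + (1 + 11/5)) = -108*(-7 + 16/5) = -108*(-19/5) = 2052/5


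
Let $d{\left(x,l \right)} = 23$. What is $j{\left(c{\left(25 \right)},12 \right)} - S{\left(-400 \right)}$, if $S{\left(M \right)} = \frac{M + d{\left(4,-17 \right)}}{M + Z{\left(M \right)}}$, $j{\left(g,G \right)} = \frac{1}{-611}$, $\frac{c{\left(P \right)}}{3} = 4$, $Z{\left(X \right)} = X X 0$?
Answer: $- \frac{230747}{244400} \approx -0.94414$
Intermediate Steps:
$Z{\left(X \right)} = 0$ ($Z{\left(X \right)} = X^{2} \cdot 0 = 0$)
$c{\left(P \right)} = 12$ ($c{\left(P \right)} = 3 \cdot 4 = 12$)
$j{\left(g,G \right)} = - \frac{1}{611}$
$S{\left(M \right)} = \frac{23 + M}{M}$ ($S{\left(M \right)} = \frac{M + 23}{M + 0} = \frac{23 + M}{M}$)
$j{\left(c{\left(25 \right)},12 \right)} - S{\left(-400 \right)} = - \frac{1}{611} - \frac{23 - 400}{-400} = - \frac{1}{611} - \left(- \frac{1}{400}\right) \left(-377\right) = - \frac{1}{611} - \frac{377}{400} = - \frac{230747}{244400}$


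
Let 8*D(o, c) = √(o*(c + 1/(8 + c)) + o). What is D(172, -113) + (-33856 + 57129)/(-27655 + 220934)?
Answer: 23273/193279 + I*√53100915/420 ≈ 0.12041 + 17.35*I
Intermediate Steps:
D(o, c) = √(o + o*(c + 1/(8 + c)))/8 (D(o, c) = √(o*(c + 1/(8 + c)) + o)/8 = √(o + o*(c + 1/(8 + c)))/8)
D(172, -113) + (-33856 + 57129)/(-27655 + 220934) = √(172*(1 + (1 - 113)*(8 - 113))/(8 - 113))/8 + (-33856 + 57129)/(-27655 + 220934) = √(172*(1 - 112*(-105))/(-105))/8 + 23273/193279 = √(172*(-1/105)*(1 + 11760))/8 + 23273*(1/193279) = √(172*(-1/105)*11761)/8 + 23273/193279 = √(-2022892/105)/8 + 23273/193279 = (2*I*√53100915/105)/8 + 23273/193279 = I*√53100915/420 + 23273/193279 = 23273/193279 + I*√53100915/420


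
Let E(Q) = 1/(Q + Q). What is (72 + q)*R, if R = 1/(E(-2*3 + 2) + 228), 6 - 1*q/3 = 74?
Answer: -1056/1823 ≈ -0.57926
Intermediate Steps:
q = -204 (q = 18 - 3*74 = 18 - 222 = -204)
E(Q) = 1/(2*Q)
R = 8/1823 (R = 1/(1/(2*(-2*3 + 2)) + 228) = 1/(1/(2*(-6 + 2)) + 228) = 1/((½)/(-4) + 228) = 1/((½)*(-¼) + 228) = 1/(-⅛ + 228) = 1/(1823/8) = 8/1823 ≈ 0.0043884)
(72 + q)*R = (72 - 204)*(8/1823) = -132*8/1823 = -1056/1823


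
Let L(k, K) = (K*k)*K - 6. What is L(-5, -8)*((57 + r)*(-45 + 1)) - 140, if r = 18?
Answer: 1075660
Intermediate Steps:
L(k, K) = -6 + k*K**2 (L(k, K) = k*K**2 - 6 = -6 + k*K**2)
L(-5, -8)*((57 + r)*(-45 + 1)) - 140 = (-6 - 5*(-8)**2)*((57 + 18)*(-45 + 1)) - 140 = (-6 - 5*64)*(75*(-44)) - 140 = (-6 - 320)*(-3300) - 140 = -326*(-3300) - 140 = 1075800 - 140 = 1075660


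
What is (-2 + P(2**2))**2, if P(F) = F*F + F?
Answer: 324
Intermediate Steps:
P(F) = F + F**2 (P(F) = F**2 + F = F + F**2)
(-2 + P(2**2))**2 = (-2 + 2**2*(1 + 2**2))**2 = (-2 + 4*(1 + 4))**2 = (-2 + 4*5)**2 = (-2 + 20)**2 = 18**2 = 324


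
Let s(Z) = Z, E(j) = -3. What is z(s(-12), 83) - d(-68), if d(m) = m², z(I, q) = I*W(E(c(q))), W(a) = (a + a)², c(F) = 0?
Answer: -5056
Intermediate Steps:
W(a) = 4*a² (W(a) = (2*a)² = 4*a²)
z(I, q) = 36*I (z(I, q) = I*(4*(-3)²) = I*(4*9) = I*36 = 36*I)
z(s(-12), 83) - d(-68) = 36*(-12) - 1*(-68)² = -432 - 1*4624 = -432 - 4624 = -5056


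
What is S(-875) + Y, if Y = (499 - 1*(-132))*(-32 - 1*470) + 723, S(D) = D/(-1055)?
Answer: -66684054/211 ≈ -3.1604e+5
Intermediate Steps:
S(D) = -D/1055 (S(D) = D*(-1/1055) = -D/1055)
Y = -316039 (Y = (499 + 132)*(-32 - 470) + 723 = 631*(-502) + 723 = -316762 + 723 = -316039)
S(-875) + Y = -1/1055*(-875) - 316039 = 175/211 - 316039 = -66684054/211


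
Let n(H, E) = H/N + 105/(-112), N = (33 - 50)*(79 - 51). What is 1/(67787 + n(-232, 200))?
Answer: 1904/129065591 ≈ 1.4752e-5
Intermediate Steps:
N = -476 (N = -17*28 = -476)
n(H, E) = -15/16 - H/476 (n(H, E) = H/(-476) + 105/(-112) = H*(-1/476) + 105*(-1/112) = -H/476 - 15/16 = -15/16 - H/476)
1/(67787 + n(-232, 200)) = 1/(67787 + (-15/16 - 1/476*(-232))) = 1/(67787 + (-15/16 + 58/119)) = 1/(67787 - 857/1904) = 1/(129065591/1904) = 1904/129065591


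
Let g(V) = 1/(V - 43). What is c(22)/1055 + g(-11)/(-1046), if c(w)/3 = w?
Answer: 3728999/59590620 ≈ 0.062577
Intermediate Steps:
g(V) = 1/(-43 + V)
c(w) = 3*w
c(22)/1055 + g(-11)/(-1046) = (3*22)/1055 + 1/(-43 - 11*(-1046)) = 66*(1/1055) - 1/1046/(-54) = 66/1055 - 1/54*(-1/1046) = 66/1055 + 1/56484 = 3728999/59590620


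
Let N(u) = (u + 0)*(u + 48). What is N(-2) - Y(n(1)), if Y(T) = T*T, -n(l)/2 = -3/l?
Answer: -128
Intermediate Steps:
n(l) = 6/l (n(l) = -(-6)/l = 6/l)
Y(T) = T²
N(u) = u*(48 + u)
N(-2) - Y(n(1)) = -2*(48 - 2) - (6/1)² = -2*46 - (6*1)² = -92 - 1*6² = -92 - 1*36 = -92 - 36 = -128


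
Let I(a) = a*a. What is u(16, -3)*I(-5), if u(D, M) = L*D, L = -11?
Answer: -4400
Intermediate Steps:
u(D, M) = -11*D
I(a) = a**2
u(16, -3)*I(-5) = -11*16*(-5)**2 = -176*25 = -4400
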